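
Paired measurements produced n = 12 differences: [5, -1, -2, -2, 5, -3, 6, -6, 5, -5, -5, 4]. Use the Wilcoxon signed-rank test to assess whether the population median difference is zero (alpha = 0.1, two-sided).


Step 1: Drop any zero differences (none here) and take |d_i|.
|d| = [5, 1, 2, 2, 5, 3, 6, 6, 5, 5, 5, 4]
Step 2: Midrank |d_i| (ties get averaged ranks).
ranks: |5|->8, |1|->1, |2|->2.5, |2|->2.5, |5|->8, |3|->4, |6|->11.5, |6|->11.5, |5|->8, |5|->8, |5|->8, |4|->5
Step 3: Attach original signs; sum ranks with positive sign and with negative sign.
W+ = 8 + 8 + 11.5 + 8 + 5 = 40.5
W- = 1 + 2.5 + 2.5 + 4 + 11.5 + 8 + 8 = 37.5
(Check: W+ + W- = 78 should equal n(n+1)/2 = 78.)
Step 4: Test statistic W = min(W+, W-) = 37.5.
Step 5: Ties in |d|, so use the tie-corrected normal approximation.
        E[W] = n(n+1)/4 = 12*13/4 = 39.
        Tie groups: |d|=2 (t=2), |d|=5 (t=5), |d|=6 (t=2); sum(t^3 - t) = 132.
        Var[W] = n(n+1)(2n+1)/24 - sum(t^3-t)/48 = 3900/24 - 132/48 = 159.75.
        z = (W - E[W]) / sqrt(Var[W]) = (37.5 - 39) / 12.6392 = -0.1187.
        Two-sided p = 2*Phi(z) = 0.905530.
Step 6: alpha = 0.1. fail to reject H0.

W+ = 40.5, W- = 37.5, W = min = 37.5, p = 0.905530, fail to reject H0.


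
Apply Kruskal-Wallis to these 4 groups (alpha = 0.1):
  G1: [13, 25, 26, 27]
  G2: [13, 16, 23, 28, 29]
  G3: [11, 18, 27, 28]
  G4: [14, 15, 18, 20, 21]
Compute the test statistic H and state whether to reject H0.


Step 1: Combine all N = 18 observations and assign midranks.
sorted (value, group, rank): (11,G3,1), (13,G1,2.5), (13,G2,2.5), (14,G4,4), (15,G4,5), (16,G2,6), (18,G3,7.5), (18,G4,7.5), (20,G4,9), (21,G4,10), (23,G2,11), (25,G1,12), (26,G1,13), (27,G1,14.5), (27,G3,14.5), (28,G2,16.5), (28,G3,16.5), (29,G2,18)
Step 2: Sum ranks within each group.
R_1 = 42 (n_1 = 4)
R_2 = 54 (n_2 = 5)
R_3 = 39.5 (n_3 = 4)
R_4 = 35.5 (n_4 = 5)
Step 3: H = 12/(N(N+1)) * sum(R_i^2/n_i) - 3(N+1)
     = 12/(18*19) * (42^2/4 + 54^2/5 + 39.5^2/4 + 35.5^2/5) - 3*19
     = 0.035088 * 1666.31 - 57
     = 1.467105.
Step 4: Ties present; correction factor C = 1 - 24/(18^3 - 18) = 0.995872. Corrected H = 1.467105 / 0.995872 = 1.473187.
Step 5: Under H0, H ~ chi^2(3); p-value = 0.688473.
Step 6: alpha = 0.1. fail to reject H0.

H = 1.4732, df = 3, p = 0.688473, fail to reject H0.


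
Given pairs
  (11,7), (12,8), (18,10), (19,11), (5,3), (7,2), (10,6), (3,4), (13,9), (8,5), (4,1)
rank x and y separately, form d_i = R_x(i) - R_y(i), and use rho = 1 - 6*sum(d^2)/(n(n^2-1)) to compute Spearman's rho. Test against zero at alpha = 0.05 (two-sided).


Step 1: Rank x and y separately (midranks; no ties here).
rank(x): 11->7, 12->8, 18->10, 19->11, 5->3, 7->4, 10->6, 3->1, 13->9, 8->5, 4->2
rank(y): 7->7, 8->8, 10->10, 11->11, 3->3, 2->2, 6->6, 4->4, 9->9, 5->5, 1->1
Step 2: d_i = R_x(i) - R_y(i); compute d_i^2.
  (7-7)^2=0, (8-8)^2=0, (10-10)^2=0, (11-11)^2=0, (3-3)^2=0, (4-2)^2=4, (6-6)^2=0, (1-4)^2=9, (9-9)^2=0, (5-5)^2=0, (2-1)^2=1
sum(d^2) = 14.
Step 3: rho = 1 - 6*14 / (11*(11^2 - 1)) = 1 - 84/1320 = 0.936364.
Step 4: Under H0, t = rho * sqrt((n-2)/(1-rho^2)) = 8.0024 ~ t(9).
Step 5: Two-sided p-value from the t-distribution with 9 df = 0.000022.
Step 6: alpha = 0.05. reject H0.

rho = 0.9364, p = 0.000022, reject H0 at alpha = 0.05.


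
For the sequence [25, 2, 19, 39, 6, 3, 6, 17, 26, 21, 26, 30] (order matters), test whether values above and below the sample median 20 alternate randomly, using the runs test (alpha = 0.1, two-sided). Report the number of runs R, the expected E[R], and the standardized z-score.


Step 1: Compute median = 20; label A = above, B = below.
Labels in order: ABBABBBBAAAA  (n_A = 6, n_B = 6)
Step 2: Count runs R = 5.
Step 3: Under H0 (random ordering), E[R] = 2*n_A*n_B/(n_A+n_B) + 1 = 2*6*6/12 + 1 = 7.0000.
        Var[R] = 2*n_A*n_B*(2*n_A*n_B - n_A - n_B) / ((n_A+n_B)^2 * (n_A+n_B-1)) = 4320/1584 = 2.7273.
        SD[R] = 1.6514.
Step 4: Continuity-corrected z = (R + 0.5 - E[R]) / SD[R] = (5 + 0.5 - 7.0000) / 1.6514 = -0.9083.
Step 5: Two-sided p-value via normal approximation = 2*(1 - Phi(|z|)) = 0.363722.
Step 6: alpha = 0.1. fail to reject H0.

R = 5, z = -0.9083, p = 0.363722, fail to reject H0.


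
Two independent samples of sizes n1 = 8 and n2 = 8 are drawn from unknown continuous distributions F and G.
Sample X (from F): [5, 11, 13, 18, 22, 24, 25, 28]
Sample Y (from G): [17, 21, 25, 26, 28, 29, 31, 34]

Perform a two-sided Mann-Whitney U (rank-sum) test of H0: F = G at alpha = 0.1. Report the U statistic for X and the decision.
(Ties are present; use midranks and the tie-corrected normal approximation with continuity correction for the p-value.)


Step 1: Combine and sort all 16 observations; assign midranks.
sorted (value, group): (5,X), (11,X), (13,X), (17,Y), (18,X), (21,Y), (22,X), (24,X), (25,X), (25,Y), (26,Y), (28,X), (28,Y), (29,Y), (31,Y), (34,Y)
ranks: 5->1, 11->2, 13->3, 17->4, 18->5, 21->6, 22->7, 24->8, 25->9.5, 25->9.5, 26->11, 28->12.5, 28->12.5, 29->14, 31->15, 34->16
Step 2: Rank sum for X: R1 = 1 + 2 + 3 + 5 + 7 + 8 + 9.5 + 12.5 = 48.
Step 3: U_X = R1 - n1(n1+1)/2 = 48 - 8*9/2 = 48 - 36 = 12.
       U_Y = n1*n2 - U_X = 64 - 12 = 52.
Step 4: Ties are present, so use the tie-corrected normal approximation (with continuity correction) for the p-value.
Step 5: p-value = 0.040274; compare to alpha = 0.1. reject H0.

U_X = 12, p = 0.040274, reject H0 at alpha = 0.1.


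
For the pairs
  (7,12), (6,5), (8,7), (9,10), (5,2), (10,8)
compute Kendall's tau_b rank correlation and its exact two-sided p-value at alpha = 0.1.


Step 1: Enumerate the 15 unordered pairs (i,j) with i<j and classify each by sign(x_j-x_i) * sign(y_j-y_i).
  (1,2):dx=-1,dy=-7->C; (1,3):dx=+1,dy=-5->D; (1,4):dx=+2,dy=-2->D; (1,5):dx=-2,dy=-10->C
  (1,6):dx=+3,dy=-4->D; (2,3):dx=+2,dy=+2->C; (2,4):dx=+3,dy=+5->C; (2,5):dx=-1,dy=-3->C
  (2,6):dx=+4,dy=+3->C; (3,4):dx=+1,dy=+3->C; (3,5):dx=-3,dy=-5->C; (3,6):dx=+2,dy=+1->C
  (4,5):dx=-4,dy=-8->C; (4,6):dx=+1,dy=-2->D; (5,6):dx=+5,dy=+6->C
Step 2: C = 11, D = 4, total pairs = 15.
Step 3: tau = (C - D)/(n(n-1)/2) = (11 - 4)/15 = 0.466667.
Step 4: Exact two-sided p-value (enumerate n! = 720 permutations of y under H0): p = 0.272222.
Step 5: alpha = 0.1. fail to reject H0.

tau_b = 0.4667 (C=11, D=4), p = 0.272222, fail to reject H0.


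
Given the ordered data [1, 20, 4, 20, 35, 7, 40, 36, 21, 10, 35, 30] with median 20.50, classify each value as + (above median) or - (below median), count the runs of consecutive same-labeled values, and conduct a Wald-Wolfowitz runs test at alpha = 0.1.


Step 1: Compute median = 20.50; label A = above, B = below.
Labels in order: BBBBABAAABAA  (n_A = 6, n_B = 6)
Step 2: Count runs R = 6.
Step 3: Under H0 (random ordering), E[R] = 2*n_A*n_B/(n_A+n_B) + 1 = 2*6*6/12 + 1 = 7.0000.
        Var[R] = 2*n_A*n_B*(2*n_A*n_B - n_A - n_B) / ((n_A+n_B)^2 * (n_A+n_B-1)) = 4320/1584 = 2.7273.
        SD[R] = 1.6514.
Step 4: Continuity-corrected z = (R + 0.5 - E[R]) / SD[R] = (6 + 0.5 - 7.0000) / 1.6514 = -0.3028.
Step 5: Two-sided p-value via normal approximation = 2*(1 - Phi(|z|)) = 0.762069.
Step 6: alpha = 0.1. fail to reject H0.

R = 6, z = -0.3028, p = 0.762069, fail to reject H0.


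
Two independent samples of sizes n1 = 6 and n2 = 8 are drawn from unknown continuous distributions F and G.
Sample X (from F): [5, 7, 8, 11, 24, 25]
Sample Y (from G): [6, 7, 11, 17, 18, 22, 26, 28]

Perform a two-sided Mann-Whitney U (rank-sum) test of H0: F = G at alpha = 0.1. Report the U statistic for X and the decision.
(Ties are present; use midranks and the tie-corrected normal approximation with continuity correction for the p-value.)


Step 1: Combine and sort all 14 observations; assign midranks.
sorted (value, group): (5,X), (6,Y), (7,X), (7,Y), (8,X), (11,X), (11,Y), (17,Y), (18,Y), (22,Y), (24,X), (25,X), (26,Y), (28,Y)
ranks: 5->1, 6->2, 7->3.5, 7->3.5, 8->5, 11->6.5, 11->6.5, 17->8, 18->9, 22->10, 24->11, 25->12, 26->13, 28->14
Step 2: Rank sum for X: R1 = 1 + 3.5 + 5 + 6.5 + 11 + 12 = 39.
Step 3: U_X = R1 - n1(n1+1)/2 = 39 - 6*7/2 = 39 - 21 = 18.
       U_Y = n1*n2 - U_X = 48 - 18 = 30.
Step 4: Ties are present, so use the tie-corrected normal approximation (with continuity correction) for the p-value.
Step 5: p-value = 0.476705; compare to alpha = 0.1. fail to reject H0.

U_X = 18, p = 0.476705, fail to reject H0 at alpha = 0.1.


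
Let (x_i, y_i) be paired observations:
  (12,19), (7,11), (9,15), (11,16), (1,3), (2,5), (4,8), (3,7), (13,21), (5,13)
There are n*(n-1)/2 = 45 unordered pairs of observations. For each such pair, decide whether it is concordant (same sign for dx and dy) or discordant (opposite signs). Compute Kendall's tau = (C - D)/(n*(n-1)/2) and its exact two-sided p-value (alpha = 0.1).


Step 1: Enumerate the 45 unordered pairs (i,j) with i<j and classify each by sign(x_j-x_i) * sign(y_j-y_i).
  (1,2):dx=-5,dy=-8->C; (1,3):dx=-3,dy=-4->C; (1,4):dx=-1,dy=-3->C; (1,5):dx=-11,dy=-16->C
  (1,6):dx=-10,dy=-14->C; (1,7):dx=-8,dy=-11->C; (1,8):dx=-9,dy=-12->C; (1,9):dx=+1,dy=+2->C
  (1,10):dx=-7,dy=-6->C; (2,3):dx=+2,dy=+4->C; (2,4):dx=+4,dy=+5->C; (2,5):dx=-6,dy=-8->C
  (2,6):dx=-5,dy=-6->C; (2,7):dx=-3,dy=-3->C; (2,8):dx=-4,dy=-4->C; (2,9):dx=+6,dy=+10->C
  (2,10):dx=-2,dy=+2->D; (3,4):dx=+2,dy=+1->C; (3,5):dx=-8,dy=-12->C; (3,6):dx=-7,dy=-10->C
  (3,7):dx=-5,dy=-7->C; (3,8):dx=-6,dy=-8->C; (3,9):dx=+4,dy=+6->C; (3,10):dx=-4,dy=-2->C
  (4,5):dx=-10,dy=-13->C; (4,6):dx=-9,dy=-11->C; (4,7):dx=-7,dy=-8->C; (4,8):dx=-8,dy=-9->C
  (4,9):dx=+2,dy=+5->C; (4,10):dx=-6,dy=-3->C; (5,6):dx=+1,dy=+2->C; (5,7):dx=+3,dy=+5->C
  (5,8):dx=+2,dy=+4->C; (5,9):dx=+12,dy=+18->C; (5,10):dx=+4,dy=+10->C; (6,7):dx=+2,dy=+3->C
  (6,8):dx=+1,dy=+2->C; (6,9):dx=+11,dy=+16->C; (6,10):dx=+3,dy=+8->C; (7,8):dx=-1,dy=-1->C
  (7,9):dx=+9,dy=+13->C; (7,10):dx=+1,dy=+5->C; (8,9):dx=+10,dy=+14->C; (8,10):dx=+2,dy=+6->C
  (9,10):dx=-8,dy=-8->C
Step 2: C = 44, D = 1, total pairs = 45.
Step 3: tau = (C - D)/(n(n-1)/2) = (44 - 1)/45 = 0.955556.
Step 4: Exact two-sided p-value (enumerate n! = 3628800 permutations of y under H0): p = 0.000006.
Step 5: alpha = 0.1. reject H0.

tau_b = 0.9556 (C=44, D=1), p = 0.000006, reject H0.


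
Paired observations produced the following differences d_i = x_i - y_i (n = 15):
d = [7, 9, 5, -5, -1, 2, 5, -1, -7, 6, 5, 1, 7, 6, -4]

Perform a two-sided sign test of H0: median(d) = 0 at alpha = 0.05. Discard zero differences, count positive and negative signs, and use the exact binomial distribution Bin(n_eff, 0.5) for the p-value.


Step 1: Discard zero differences. Original n = 15; n_eff = number of nonzero differences = 15.
Nonzero differences (with sign): +7, +9, +5, -5, -1, +2, +5, -1, -7, +6, +5, +1, +7, +6, -4
Step 2: Count signs: positive = 10, negative = 5.
Step 3: Under H0: P(positive) = 0.5, so the number of positives S ~ Bin(15, 0.5).
Step 4: Two-sided exact p-value = sum of Bin(15,0.5) probabilities at or below the observed probability = 0.301758.
Step 5: alpha = 0.05. fail to reject H0.

n_eff = 15, pos = 10, neg = 5, p = 0.301758, fail to reject H0.


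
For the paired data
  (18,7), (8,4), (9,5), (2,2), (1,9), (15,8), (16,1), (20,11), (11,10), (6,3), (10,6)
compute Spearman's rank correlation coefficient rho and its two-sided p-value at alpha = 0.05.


Step 1: Rank x and y separately (midranks; no ties here).
rank(x): 18->10, 8->4, 9->5, 2->2, 1->1, 15->8, 16->9, 20->11, 11->7, 6->3, 10->6
rank(y): 7->7, 4->4, 5->5, 2->2, 9->9, 8->8, 1->1, 11->11, 10->10, 3->3, 6->6
Step 2: d_i = R_x(i) - R_y(i); compute d_i^2.
  (10-7)^2=9, (4-4)^2=0, (5-5)^2=0, (2-2)^2=0, (1-9)^2=64, (8-8)^2=0, (9-1)^2=64, (11-11)^2=0, (7-10)^2=9, (3-3)^2=0, (6-6)^2=0
sum(d^2) = 146.
Step 3: rho = 1 - 6*146 / (11*(11^2 - 1)) = 1 - 876/1320 = 0.336364.
Step 4: Under H0, t = rho * sqrt((n-2)/(1-rho^2)) = 1.0715 ~ t(9).
Step 5: Two-sided p-value from the t-distribution with 9 df = 0.311824.
Step 6: alpha = 0.05. fail to reject H0.

rho = 0.3364, p = 0.311824, fail to reject H0 at alpha = 0.05.


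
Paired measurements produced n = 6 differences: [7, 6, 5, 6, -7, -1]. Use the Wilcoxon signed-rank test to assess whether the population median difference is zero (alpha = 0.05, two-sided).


Step 1: Drop any zero differences (none here) and take |d_i|.
|d| = [7, 6, 5, 6, 7, 1]
Step 2: Midrank |d_i| (ties get averaged ranks).
ranks: |7|->5.5, |6|->3.5, |5|->2, |6|->3.5, |7|->5.5, |1|->1
Step 3: Attach original signs; sum ranks with positive sign and with negative sign.
W+ = 5.5 + 3.5 + 2 + 3.5 = 14.5
W- = 5.5 + 1 = 6.5
(Check: W+ + W- = 21 should equal n(n+1)/2 = 21.)
Step 4: Test statistic W = min(W+, W-) = 6.5.
Step 5: Ties in |d|, so use the tie-corrected normal approximation.
        E[W] = n(n+1)/4 = 6*7/4 = 10.5.
        Tie groups: |d|=6 (t=2), |d|=7 (t=2); sum(t^3 - t) = 12.
        Var[W] = n(n+1)(2n+1)/24 - sum(t^3-t)/48 = 546/24 - 12/48 = 22.5.
        z = (W - E[W]) / sqrt(Var[W]) = (6.5 - 10.5) / 4.7434 = -0.8433.
        Two-sided p = 2*Phi(z) = 0.399075.
Step 6: alpha = 0.05. fail to reject H0.

W+ = 14.5, W- = 6.5, W = min = 6.5, p = 0.399075, fail to reject H0.


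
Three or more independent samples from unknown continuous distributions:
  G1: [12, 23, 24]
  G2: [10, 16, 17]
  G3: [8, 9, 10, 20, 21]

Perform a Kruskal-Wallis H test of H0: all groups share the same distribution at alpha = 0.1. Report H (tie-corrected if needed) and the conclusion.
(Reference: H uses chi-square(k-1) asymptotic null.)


Step 1: Combine all N = 11 observations and assign midranks.
sorted (value, group, rank): (8,G3,1), (9,G3,2), (10,G2,3.5), (10,G3,3.5), (12,G1,5), (16,G2,6), (17,G2,7), (20,G3,8), (21,G3,9), (23,G1,10), (24,G1,11)
Step 2: Sum ranks within each group.
R_1 = 26 (n_1 = 3)
R_2 = 16.5 (n_2 = 3)
R_3 = 23.5 (n_3 = 5)
Step 3: H = 12/(N(N+1)) * sum(R_i^2/n_i) - 3(N+1)
     = 12/(11*12) * (26^2/3 + 16.5^2/3 + 23.5^2/5) - 3*12
     = 0.090909 * 426.533 - 36
     = 2.775758.
Step 4: Ties present; correction factor C = 1 - 6/(11^3 - 11) = 0.995455. Corrected H = 2.775758 / 0.995455 = 2.788432.
Step 5: Under H0, H ~ chi^2(2); p-value = 0.248027.
Step 6: alpha = 0.1. fail to reject H0.

H = 2.7884, df = 2, p = 0.248027, fail to reject H0.


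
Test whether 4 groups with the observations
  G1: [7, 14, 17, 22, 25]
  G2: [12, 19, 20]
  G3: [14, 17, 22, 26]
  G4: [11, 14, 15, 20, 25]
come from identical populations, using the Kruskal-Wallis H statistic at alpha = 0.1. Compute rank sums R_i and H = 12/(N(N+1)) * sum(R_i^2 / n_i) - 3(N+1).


Step 1: Combine all N = 17 observations and assign midranks.
sorted (value, group, rank): (7,G1,1), (11,G4,2), (12,G2,3), (14,G1,5), (14,G3,5), (14,G4,5), (15,G4,7), (17,G1,8.5), (17,G3,8.5), (19,G2,10), (20,G2,11.5), (20,G4,11.5), (22,G1,13.5), (22,G3,13.5), (25,G1,15.5), (25,G4,15.5), (26,G3,17)
Step 2: Sum ranks within each group.
R_1 = 43.5 (n_1 = 5)
R_2 = 24.5 (n_2 = 3)
R_3 = 44 (n_3 = 4)
R_4 = 41 (n_4 = 5)
Step 3: H = 12/(N(N+1)) * sum(R_i^2/n_i) - 3(N+1)
     = 12/(17*18) * (43.5^2/5 + 24.5^2/3 + 44^2/4 + 41^2/5) - 3*18
     = 0.039216 * 1398.73 - 54
     = 0.852288.
Step 4: Ties present; correction factor C = 1 - 48/(17^3 - 17) = 0.990196. Corrected H = 0.852288 / 0.990196 = 0.860726.
Step 5: Under H0, H ~ chi^2(3); p-value = 0.834894.
Step 6: alpha = 0.1. fail to reject H0.

H = 0.8607, df = 3, p = 0.834894, fail to reject H0.


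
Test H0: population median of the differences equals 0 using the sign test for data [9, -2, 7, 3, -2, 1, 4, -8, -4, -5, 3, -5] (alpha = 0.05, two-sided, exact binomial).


Step 1: Discard zero differences. Original n = 12; n_eff = number of nonzero differences = 12.
Nonzero differences (with sign): +9, -2, +7, +3, -2, +1, +4, -8, -4, -5, +3, -5
Step 2: Count signs: positive = 6, negative = 6.
Step 3: Under H0: P(positive) = 0.5, so the number of positives S ~ Bin(12, 0.5).
Step 4: Two-sided exact p-value = sum of Bin(12,0.5) probabilities at or below the observed probability = 1.000000.
Step 5: alpha = 0.05. fail to reject H0.

n_eff = 12, pos = 6, neg = 6, p = 1.000000, fail to reject H0.


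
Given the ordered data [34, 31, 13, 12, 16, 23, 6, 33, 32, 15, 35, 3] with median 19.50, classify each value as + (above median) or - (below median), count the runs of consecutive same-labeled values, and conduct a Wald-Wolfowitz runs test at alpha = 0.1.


Step 1: Compute median = 19.50; label A = above, B = below.
Labels in order: AABBBABAABAB  (n_A = 6, n_B = 6)
Step 2: Count runs R = 8.
Step 3: Under H0 (random ordering), E[R] = 2*n_A*n_B/(n_A+n_B) + 1 = 2*6*6/12 + 1 = 7.0000.
        Var[R] = 2*n_A*n_B*(2*n_A*n_B - n_A - n_B) / ((n_A+n_B)^2 * (n_A+n_B-1)) = 4320/1584 = 2.7273.
        SD[R] = 1.6514.
Step 4: Continuity-corrected z = (R - 0.5 - E[R]) / SD[R] = (8 - 0.5 - 7.0000) / 1.6514 = 0.3028.
Step 5: Two-sided p-value via normal approximation = 2*(1 - Phi(|z|)) = 0.762069.
Step 6: alpha = 0.1. fail to reject H0.

R = 8, z = 0.3028, p = 0.762069, fail to reject H0.


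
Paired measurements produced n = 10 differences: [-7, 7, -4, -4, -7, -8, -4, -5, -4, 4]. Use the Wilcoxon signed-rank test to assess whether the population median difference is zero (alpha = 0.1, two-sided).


Step 1: Drop any zero differences (none here) and take |d_i|.
|d| = [7, 7, 4, 4, 7, 8, 4, 5, 4, 4]
Step 2: Midrank |d_i| (ties get averaged ranks).
ranks: |7|->8, |7|->8, |4|->3, |4|->3, |7|->8, |8|->10, |4|->3, |5|->6, |4|->3, |4|->3
Step 3: Attach original signs; sum ranks with positive sign and with negative sign.
W+ = 8 + 3 = 11
W- = 8 + 3 + 3 + 8 + 10 + 3 + 6 + 3 = 44
(Check: W+ + W- = 55 should equal n(n+1)/2 = 55.)
Step 4: Test statistic W = min(W+, W-) = 11.
Step 5: Ties in |d|, so use the tie-corrected normal approximation.
        E[W] = n(n+1)/4 = 10*11/4 = 27.5.
        Tie groups: |d|=4 (t=5), |d|=7 (t=3); sum(t^3 - t) = 144.
        Var[W] = n(n+1)(2n+1)/24 - sum(t^3-t)/48 = 2310/24 - 144/48 = 93.25.
        z = (W - E[W]) / sqrt(Var[W]) = (11 - 27.5) / 9.6566 = -1.7087.
        Two-sided p = 2*Phi(z) = 0.087511.
Step 6: alpha = 0.1. reject H0.

W+ = 11, W- = 44, W = min = 11, p = 0.087511, reject H0.


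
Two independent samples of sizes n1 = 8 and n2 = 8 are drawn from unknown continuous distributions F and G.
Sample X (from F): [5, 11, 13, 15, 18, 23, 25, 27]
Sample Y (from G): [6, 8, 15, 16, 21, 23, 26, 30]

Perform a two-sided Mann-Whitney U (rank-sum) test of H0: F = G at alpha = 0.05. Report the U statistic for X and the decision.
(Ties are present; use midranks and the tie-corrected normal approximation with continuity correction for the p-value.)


Step 1: Combine and sort all 16 observations; assign midranks.
sorted (value, group): (5,X), (6,Y), (8,Y), (11,X), (13,X), (15,X), (15,Y), (16,Y), (18,X), (21,Y), (23,X), (23,Y), (25,X), (26,Y), (27,X), (30,Y)
ranks: 5->1, 6->2, 8->3, 11->4, 13->5, 15->6.5, 15->6.5, 16->8, 18->9, 21->10, 23->11.5, 23->11.5, 25->13, 26->14, 27->15, 30->16
Step 2: Rank sum for X: R1 = 1 + 4 + 5 + 6.5 + 9 + 11.5 + 13 + 15 = 65.
Step 3: U_X = R1 - n1(n1+1)/2 = 65 - 8*9/2 = 65 - 36 = 29.
       U_Y = n1*n2 - U_X = 64 - 29 = 35.
Step 4: Ties are present, so use the tie-corrected normal approximation (with continuity correction) for the p-value.
Step 5: p-value = 0.792597; compare to alpha = 0.05. fail to reject H0.

U_X = 29, p = 0.792597, fail to reject H0 at alpha = 0.05.


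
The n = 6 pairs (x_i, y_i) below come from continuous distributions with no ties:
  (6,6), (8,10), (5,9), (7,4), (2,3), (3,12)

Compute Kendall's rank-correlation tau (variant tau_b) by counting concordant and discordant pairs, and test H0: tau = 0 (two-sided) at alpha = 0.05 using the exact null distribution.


Step 1: Enumerate the 15 unordered pairs (i,j) with i<j and classify each by sign(x_j-x_i) * sign(y_j-y_i).
  (1,2):dx=+2,dy=+4->C; (1,3):dx=-1,dy=+3->D; (1,4):dx=+1,dy=-2->D; (1,5):dx=-4,dy=-3->C
  (1,6):dx=-3,dy=+6->D; (2,3):dx=-3,dy=-1->C; (2,4):dx=-1,dy=-6->C; (2,5):dx=-6,dy=-7->C
  (2,6):dx=-5,dy=+2->D; (3,4):dx=+2,dy=-5->D; (3,5):dx=-3,dy=-6->C; (3,6):dx=-2,dy=+3->D
  (4,5):dx=-5,dy=-1->C; (4,6):dx=-4,dy=+8->D; (5,6):dx=+1,dy=+9->C
Step 2: C = 8, D = 7, total pairs = 15.
Step 3: tau = (C - D)/(n(n-1)/2) = (8 - 7)/15 = 0.066667.
Step 4: Exact two-sided p-value (enumerate n! = 720 permutations of y under H0): p = 1.000000.
Step 5: alpha = 0.05. fail to reject H0.

tau_b = 0.0667 (C=8, D=7), p = 1.000000, fail to reject H0.


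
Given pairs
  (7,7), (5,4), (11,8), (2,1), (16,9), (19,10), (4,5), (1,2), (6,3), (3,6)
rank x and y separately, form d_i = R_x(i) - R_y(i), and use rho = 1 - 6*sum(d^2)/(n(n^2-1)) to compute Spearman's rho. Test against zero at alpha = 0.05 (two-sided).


Step 1: Rank x and y separately (midranks; no ties here).
rank(x): 7->7, 5->5, 11->8, 2->2, 16->9, 19->10, 4->4, 1->1, 6->6, 3->3
rank(y): 7->7, 4->4, 8->8, 1->1, 9->9, 10->10, 5->5, 2->2, 3->3, 6->6
Step 2: d_i = R_x(i) - R_y(i); compute d_i^2.
  (7-7)^2=0, (5-4)^2=1, (8-8)^2=0, (2-1)^2=1, (9-9)^2=0, (10-10)^2=0, (4-5)^2=1, (1-2)^2=1, (6-3)^2=9, (3-6)^2=9
sum(d^2) = 22.
Step 3: rho = 1 - 6*22 / (10*(10^2 - 1)) = 1 - 132/990 = 0.866667.
Step 4: Under H0, t = rho * sqrt((n-2)/(1-rho^2)) = 4.9135 ~ t(8).
Step 5: Two-sided p-value from the t-distribution with 8 df = 0.001174.
Step 6: alpha = 0.05. reject H0.

rho = 0.8667, p = 0.001174, reject H0 at alpha = 0.05.


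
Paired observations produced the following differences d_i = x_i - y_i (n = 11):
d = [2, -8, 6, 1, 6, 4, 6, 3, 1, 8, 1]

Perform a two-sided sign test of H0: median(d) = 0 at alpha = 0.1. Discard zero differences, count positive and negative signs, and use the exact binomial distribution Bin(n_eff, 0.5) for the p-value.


Step 1: Discard zero differences. Original n = 11; n_eff = number of nonzero differences = 11.
Nonzero differences (with sign): +2, -8, +6, +1, +6, +4, +6, +3, +1, +8, +1
Step 2: Count signs: positive = 10, negative = 1.
Step 3: Under H0: P(positive) = 0.5, so the number of positives S ~ Bin(11, 0.5).
Step 4: Two-sided exact p-value = sum of Bin(11,0.5) probabilities at or below the observed probability = 0.011719.
Step 5: alpha = 0.1. reject H0.

n_eff = 11, pos = 10, neg = 1, p = 0.011719, reject H0.


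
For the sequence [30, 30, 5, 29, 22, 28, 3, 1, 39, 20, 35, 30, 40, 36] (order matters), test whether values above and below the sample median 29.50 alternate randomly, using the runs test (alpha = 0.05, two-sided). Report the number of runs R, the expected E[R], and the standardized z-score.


Step 1: Compute median = 29.50; label A = above, B = below.
Labels in order: AABBBBBBABAAAA  (n_A = 7, n_B = 7)
Step 2: Count runs R = 5.
Step 3: Under H0 (random ordering), E[R] = 2*n_A*n_B/(n_A+n_B) + 1 = 2*7*7/14 + 1 = 8.0000.
        Var[R] = 2*n_A*n_B*(2*n_A*n_B - n_A - n_B) / ((n_A+n_B)^2 * (n_A+n_B-1)) = 8232/2548 = 3.2308.
        SD[R] = 1.7974.
Step 4: Continuity-corrected z = (R + 0.5 - E[R]) / SD[R] = (5 + 0.5 - 8.0000) / 1.7974 = -1.3909.
Step 5: Two-sided p-value via normal approximation = 2*(1 - Phi(|z|)) = 0.164264.
Step 6: alpha = 0.05. fail to reject H0.

R = 5, z = -1.3909, p = 0.164264, fail to reject H0.


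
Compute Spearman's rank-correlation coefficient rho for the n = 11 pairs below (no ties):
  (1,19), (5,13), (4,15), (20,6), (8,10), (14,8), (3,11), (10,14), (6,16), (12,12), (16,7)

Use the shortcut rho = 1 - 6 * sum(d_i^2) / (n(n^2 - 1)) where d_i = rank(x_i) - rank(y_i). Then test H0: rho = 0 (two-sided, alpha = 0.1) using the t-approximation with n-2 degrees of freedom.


Step 1: Rank x and y separately (midranks; no ties here).
rank(x): 1->1, 5->4, 4->3, 20->11, 8->6, 14->9, 3->2, 10->7, 6->5, 12->8, 16->10
rank(y): 19->11, 13->7, 15->9, 6->1, 10->4, 8->3, 11->5, 14->8, 16->10, 12->6, 7->2
Step 2: d_i = R_x(i) - R_y(i); compute d_i^2.
  (1-11)^2=100, (4-7)^2=9, (3-9)^2=36, (11-1)^2=100, (6-4)^2=4, (9-3)^2=36, (2-5)^2=9, (7-8)^2=1, (5-10)^2=25, (8-6)^2=4, (10-2)^2=64
sum(d^2) = 388.
Step 3: rho = 1 - 6*388 / (11*(11^2 - 1)) = 1 - 2328/1320 = -0.763636.
Step 4: Under H0, t = rho * sqrt((n-2)/(1-rho^2)) = -3.5482 ~ t(9).
Step 5: Two-sided p-value from the t-distribution with 9 df = 0.006233.
Step 6: alpha = 0.1. reject H0.

rho = -0.7636, p = 0.006233, reject H0 at alpha = 0.1.


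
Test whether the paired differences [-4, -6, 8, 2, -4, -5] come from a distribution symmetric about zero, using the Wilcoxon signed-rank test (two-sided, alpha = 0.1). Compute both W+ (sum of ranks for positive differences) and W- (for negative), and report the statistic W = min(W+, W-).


Step 1: Drop any zero differences (none here) and take |d_i|.
|d| = [4, 6, 8, 2, 4, 5]
Step 2: Midrank |d_i| (ties get averaged ranks).
ranks: |4|->2.5, |6|->5, |8|->6, |2|->1, |4|->2.5, |5|->4
Step 3: Attach original signs; sum ranks with positive sign and with negative sign.
W+ = 6 + 1 = 7
W- = 2.5 + 5 + 2.5 + 4 = 14
(Check: W+ + W- = 21 should equal n(n+1)/2 = 21.)
Step 4: Test statistic W = min(W+, W-) = 7.
Step 5: Ties in |d|, so use the tie-corrected normal approximation.
        E[W] = n(n+1)/4 = 6*7/4 = 10.5.
        Tie groups: |d|=4 (t=2); sum(t^3 - t) = 6.
        Var[W] = n(n+1)(2n+1)/24 - sum(t^3-t)/48 = 546/24 - 6/48 = 22.625.
        z = (W - E[W]) / sqrt(Var[W]) = (7 - 10.5) / 4.7566 = -0.7358.
        Two-sided p = 2*Phi(z) = 0.461838.
Step 6: alpha = 0.1. fail to reject H0.

W+ = 7, W- = 14, W = min = 7, p = 0.461838, fail to reject H0.


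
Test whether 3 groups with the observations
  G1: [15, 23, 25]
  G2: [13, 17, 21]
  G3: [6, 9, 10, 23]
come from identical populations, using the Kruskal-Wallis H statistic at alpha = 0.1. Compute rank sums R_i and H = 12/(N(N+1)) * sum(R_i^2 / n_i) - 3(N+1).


Step 1: Combine all N = 10 observations and assign midranks.
sorted (value, group, rank): (6,G3,1), (9,G3,2), (10,G3,3), (13,G2,4), (15,G1,5), (17,G2,6), (21,G2,7), (23,G1,8.5), (23,G3,8.5), (25,G1,10)
Step 2: Sum ranks within each group.
R_1 = 23.5 (n_1 = 3)
R_2 = 17 (n_2 = 3)
R_3 = 14.5 (n_3 = 4)
Step 3: H = 12/(N(N+1)) * sum(R_i^2/n_i) - 3(N+1)
     = 12/(10*11) * (23.5^2/3 + 17^2/3 + 14.5^2/4) - 3*11
     = 0.109091 * 332.979 - 33
     = 3.325000.
Step 4: Ties present; correction factor C = 1 - 6/(10^3 - 10) = 0.993939. Corrected H = 3.325000 / 0.993939 = 3.345274.
Step 5: Under H0, H ~ chi^2(2); p-value = 0.187751.
Step 6: alpha = 0.1. fail to reject H0.

H = 3.3453, df = 2, p = 0.187751, fail to reject H0.


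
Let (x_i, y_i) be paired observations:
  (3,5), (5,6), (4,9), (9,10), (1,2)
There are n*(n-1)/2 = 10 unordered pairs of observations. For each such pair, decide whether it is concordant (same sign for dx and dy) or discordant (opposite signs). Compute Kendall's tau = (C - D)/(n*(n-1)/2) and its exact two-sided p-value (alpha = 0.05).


Step 1: Enumerate the 10 unordered pairs (i,j) with i<j and classify each by sign(x_j-x_i) * sign(y_j-y_i).
  (1,2):dx=+2,dy=+1->C; (1,3):dx=+1,dy=+4->C; (1,4):dx=+6,dy=+5->C; (1,5):dx=-2,dy=-3->C
  (2,3):dx=-1,dy=+3->D; (2,4):dx=+4,dy=+4->C; (2,5):dx=-4,dy=-4->C; (3,4):dx=+5,dy=+1->C
  (3,5):dx=-3,dy=-7->C; (4,5):dx=-8,dy=-8->C
Step 2: C = 9, D = 1, total pairs = 10.
Step 3: tau = (C - D)/(n(n-1)/2) = (9 - 1)/10 = 0.800000.
Step 4: Exact two-sided p-value (enumerate n! = 120 permutations of y under H0): p = 0.083333.
Step 5: alpha = 0.05. fail to reject H0.

tau_b = 0.8000 (C=9, D=1), p = 0.083333, fail to reject H0.


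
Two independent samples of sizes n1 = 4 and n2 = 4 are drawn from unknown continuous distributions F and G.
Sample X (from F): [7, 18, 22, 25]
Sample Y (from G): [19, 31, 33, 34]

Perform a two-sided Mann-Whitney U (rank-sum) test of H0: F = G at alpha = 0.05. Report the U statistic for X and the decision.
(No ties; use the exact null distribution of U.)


Step 1: Combine and sort all 8 observations; assign midranks.
sorted (value, group): (7,X), (18,X), (19,Y), (22,X), (25,X), (31,Y), (33,Y), (34,Y)
ranks: 7->1, 18->2, 19->3, 22->4, 25->5, 31->6, 33->7, 34->8
Step 2: Rank sum for X: R1 = 1 + 2 + 4 + 5 = 12.
Step 3: U_X = R1 - n1(n1+1)/2 = 12 - 4*5/2 = 12 - 10 = 2.
       U_Y = n1*n2 - U_X = 16 - 2 = 14.
Step 4: No ties, so the exact null distribution of U (based on enumerating the C(8,4) = 70 equally likely rank assignments) gives the two-sided p-value.
Step 5: p-value = 0.114286; compare to alpha = 0.05. fail to reject H0.

U_X = 2, p = 0.114286, fail to reject H0 at alpha = 0.05.


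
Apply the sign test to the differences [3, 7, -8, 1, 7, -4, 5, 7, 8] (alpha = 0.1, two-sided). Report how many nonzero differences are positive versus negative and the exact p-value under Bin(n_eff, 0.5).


Step 1: Discard zero differences. Original n = 9; n_eff = number of nonzero differences = 9.
Nonzero differences (with sign): +3, +7, -8, +1, +7, -4, +5, +7, +8
Step 2: Count signs: positive = 7, negative = 2.
Step 3: Under H0: P(positive) = 0.5, so the number of positives S ~ Bin(9, 0.5).
Step 4: Two-sided exact p-value = sum of Bin(9,0.5) probabilities at or below the observed probability = 0.179688.
Step 5: alpha = 0.1. fail to reject H0.

n_eff = 9, pos = 7, neg = 2, p = 0.179688, fail to reject H0.


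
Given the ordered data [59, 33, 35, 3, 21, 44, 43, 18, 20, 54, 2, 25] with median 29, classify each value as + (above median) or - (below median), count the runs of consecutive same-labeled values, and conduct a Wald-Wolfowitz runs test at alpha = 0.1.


Step 1: Compute median = 29; label A = above, B = below.
Labels in order: AAABBAABBABB  (n_A = 6, n_B = 6)
Step 2: Count runs R = 6.
Step 3: Under H0 (random ordering), E[R] = 2*n_A*n_B/(n_A+n_B) + 1 = 2*6*6/12 + 1 = 7.0000.
        Var[R] = 2*n_A*n_B*(2*n_A*n_B - n_A - n_B) / ((n_A+n_B)^2 * (n_A+n_B-1)) = 4320/1584 = 2.7273.
        SD[R] = 1.6514.
Step 4: Continuity-corrected z = (R + 0.5 - E[R]) / SD[R] = (6 + 0.5 - 7.0000) / 1.6514 = -0.3028.
Step 5: Two-sided p-value via normal approximation = 2*(1 - Phi(|z|)) = 0.762069.
Step 6: alpha = 0.1. fail to reject H0.

R = 6, z = -0.3028, p = 0.762069, fail to reject H0.


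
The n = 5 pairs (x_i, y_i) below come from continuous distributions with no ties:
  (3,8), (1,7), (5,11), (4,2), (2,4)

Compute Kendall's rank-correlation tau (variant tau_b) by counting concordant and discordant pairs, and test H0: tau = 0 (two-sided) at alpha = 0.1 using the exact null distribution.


Step 1: Enumerate the 10 unordered pairs (i,j) with i<j and classify each by sign(x_j-x_i) * sign(y_j-y_i).
  (1,2):dx=-2,dy=-1->C; (1,3):dx=+2,dy=+3->C; (1,4):dx=+1,dy=-6->D; (1,5):dx=-1,dy=-4->C
  (2,3):dx=+4,dy=+4->C; (2,4):dx=+3,dy=-5->D; (2,5):dx=+1,dy=-3->D; (3,4):dx=-1,dy=-9->C
  (3,5):dx=-3,dy=-7->C; (4,5):dx=-2,dy=+2->D
Step 2: C = 6, D = 4, total pairs = 10.
Step 3: tau = (C - D)/(n(n-1)/2) = (6 - 4)/10 = 0.200000.
Step 4: Exact two-sided p-value (enumerate n! = 120 permutations of y under H0): p = 0.816667.
Step 5: alpha = 0.1. fail to reject H0.

tau_b = 0.2000 (C=6, D=4), p = 0.816667, fail to reject H0.


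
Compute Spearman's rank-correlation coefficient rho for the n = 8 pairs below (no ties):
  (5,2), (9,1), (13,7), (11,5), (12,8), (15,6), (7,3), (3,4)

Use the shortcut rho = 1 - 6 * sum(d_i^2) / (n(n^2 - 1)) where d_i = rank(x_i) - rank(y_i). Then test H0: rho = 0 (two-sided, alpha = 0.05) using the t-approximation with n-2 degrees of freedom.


Step 1: Rank x and y separately (midranks; no ties here).
rank(x): 5->2, 9->4, 13->7, 11->5, 12->6, 15->8, 7->3, 3->1
rank(y): 2->2, 1->1, 7->7, 5->5, 8->8, 6->6, 3->3, 4->4
Step 2: d_i = R_x(i) - R_y(i); compute d_i^2.
  (2-2)^2=0, (4-1)^2=9, (7-7)^2=0, (5-5)^2=0, (6-8)^2=4, (8-6)^2=4, (3-3)^2=0, (1-4)^2=9
sum(d^2) = 26.
Step 3: rho = 1 - 6*26 / (8*(8^2 - 1)) = 1 - 156/504 = 0.690476.
Step 4: Under H0, t = rho * sqrt((n-2)/(1-rho^2)) = 2.3382 ~ t(6).
Step 5: Two-sided p-value from the t-distribution with 6 df = 0.057990.
Step 6: alpha = 0.05. fail to reject H0.

rho = 0.6905, p = 0.057990, fail to reject H0 at alpha = 0.05.


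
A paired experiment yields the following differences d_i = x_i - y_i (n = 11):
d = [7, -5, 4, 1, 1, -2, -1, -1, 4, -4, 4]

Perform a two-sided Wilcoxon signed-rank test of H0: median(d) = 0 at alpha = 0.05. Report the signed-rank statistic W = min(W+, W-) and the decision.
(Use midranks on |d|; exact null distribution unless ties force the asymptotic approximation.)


Step 1: Drop any zero differences (none here) and take |d_i|.
|d| = [7, 5, 4, 1, 1, 2, 1, 1, 4, 4, 4]
Step 2: Midrank |d_i| (ties get averaged ranks).
ranks: |7|->11, |5|->10, |4|->7.5, |1|->2.5, |1|->2.5, |2|->5, |1|->2.5, |1|->2.5, |4|->7.5, |4|->7.5, |4|->7.5
Step 3: Attach original signs; sum ranks with positive sign and with negative sign.
W+ = 11 + 7.5 + 2.5 + 2.5 + 7.5 + 7.5 = 38.5
W- = 10 + 5 + 2.5 + 2.5 + 7.5 = 27.5
(Check: W+ + W- = 66 should equal n(n+1)/2 = 66.)
Step 4: Test statistic W = min(W+, W-) = 27.5.
Step 5: Ties in |d|, so use the tie-corrected normal approximation.
        E[W] = n(n+1)/4 = 11*12/4 = 33.
        Tie groups: |d|=1 (t=4), |d|=4 (t=4); sum(t^3 - t) = 120.
        Var[W] = n(n+1)(2n+1)/24 - sum(t^3-t)/48 = 3036/24 - 120/48 = 124.
        z = (W - E[W]) / sqrt(Var[W]) = (27.5 - 33) / 11.1355 = -0.4939.
        Two-sided p = 2*Phi(z) = 0.621367.
Step 6: alpha = 0.05. fail to reject H0.

W+ = 38.5, W- = 27.5, W = min = 27.5, p = 0.621367, fail to reject H0.


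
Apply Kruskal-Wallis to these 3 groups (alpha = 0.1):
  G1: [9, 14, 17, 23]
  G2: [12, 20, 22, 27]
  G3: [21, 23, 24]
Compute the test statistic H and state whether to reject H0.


Step 1: Combine all N = 11 observations and assign midranks.
sorted (value, group, rank): (9,G1,1), (12,G2,2), (14,G1,3), (17,G1,4), (20,G2,5), (21,G3,6), (22,G2,7), (23,G1,8.5), (23,G3,8.5), (24,G3,10), (27,G2,11)
Step 2: Sum ranks within each group.
R_1 = 16.5 (n_1 = 4)
R_2 = 25 (n_2 = 4)
R_3 = 24.5 (n_3 = 3)
Step 3: H = 12/(N(N+1)) * sum(R_i^2/n_i) - 3(N+1)
     = 12/(11*12) * (16.5^2/4 + 25^2/4 + 24.5^2/3) - 3*12
     = 0.090909 * 424.396 - 36
     = 2.581439.
Step 4: Ties present; correction factor C = 1 - 6/(11^3 - 11) = 0.995455. Corrected H = 2.581439 / 0.995455 = 2.593227.
Step 5: Under H0, H ~ chi^2(2); p-value = 0.273456.
Step 6: alpha = 0.1. fail to reject H0.

H = 2.5932, df = 2, p = 0.273456, fail to reject H0.


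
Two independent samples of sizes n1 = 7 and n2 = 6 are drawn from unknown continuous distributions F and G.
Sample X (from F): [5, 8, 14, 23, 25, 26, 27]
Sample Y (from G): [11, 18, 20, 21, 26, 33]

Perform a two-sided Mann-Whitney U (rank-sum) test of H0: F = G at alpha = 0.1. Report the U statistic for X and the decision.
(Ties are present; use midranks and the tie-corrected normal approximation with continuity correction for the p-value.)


Step 1: Combine and sort all 13 observations; assign midranks.
sorted (value, group): (5,X), (8,X), (11,Y), (14,X), (18,Y), (20,Y), (21,Y), (23,X), (25,X), (26,X), (26,Y), (27,X), (33,Y)
ranks: 5->1, 8->2, 11->3, 14->4, 18->5, 20->6, 21->7, 23->8, 25->9, 26->10.5, 26->10.5, 27->12, 33->13
Step 2: Rank sum for X: R1 = 1 + 2 + 4 + 8 + 9 + 10.5 + 12 = 46.5.
Step 3: U_X = R1 - n1(n1+1)/2 = 46.5 - 7*8/2 = 46.5 - 28 = 18.5.
       U_Y = n1*n2 - U_X = 42 - 18.5 = 23.5.
Step 4: Ties are present, so use the tie-corrected normal approximation (with continuity correction) for the p-value.
Step 5: p-value = 0.774796; compare to alpha = 0.1. fail to reject H0.

U_X = 18.5, p = 0.774796, fail to reject H0 at alpha = 0.1.


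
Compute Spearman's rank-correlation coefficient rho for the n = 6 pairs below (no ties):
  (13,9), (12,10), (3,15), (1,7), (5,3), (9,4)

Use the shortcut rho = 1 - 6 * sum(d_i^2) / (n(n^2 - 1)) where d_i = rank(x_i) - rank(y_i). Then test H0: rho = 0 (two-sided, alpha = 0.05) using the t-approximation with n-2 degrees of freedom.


Step 1: Rank x and y separately (midranks; no ties here).
rank(x): 13->6, 12->5, 3->2, 1->1, 5->3, 9->4
rank(y): 9->4, 10->5, 15->6, 7->3, 3->1, 4->2
Step 2: d_i = R_x(i) - R_y(i); compute d_i^2.
  (6-4)^2=4, (5-5)^2=0, (2-6)^2=16, (1-3)^2=4, (3-1)^2=4, (4-2)^2=4
sum(d^2) = 32.
Step 3: rho = 1 - 6*32 / (6*(6^2 - 1)) = 1 - 192/210 = 0.085714.
Step 4: Under H0, t = rho * sqrt((n-2)/(1-rho^2)) = 0.1721 ~ t(4).
Step 5: Two-sided p-value from the t-distribution with 4 df = 0.871743.
Step 6: alpha = 0.05. fail to reject H0.

rho = 0.0857, p = 0.871743, fail to reject H0 at alpha = 0.05.


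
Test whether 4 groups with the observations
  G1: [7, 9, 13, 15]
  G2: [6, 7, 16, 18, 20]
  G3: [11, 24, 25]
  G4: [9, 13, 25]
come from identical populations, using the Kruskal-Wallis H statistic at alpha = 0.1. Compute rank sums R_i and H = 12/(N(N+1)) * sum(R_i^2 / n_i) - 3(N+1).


Step 1: Combine all N = 15 observations and assign midranks.
sorted (value, group, rank): (6,G2,1), (7,G1,2.5), (7,G2,2.5), (9,G1,4.5), (9,G4,4.5), (11,G3,6), (13,G1,7.5), (13,G4,7.5), (15,G1,9), (16,G2,10), (18,G2,11), (20,G2,12), (24,G3,13), (25,G3,14.5), (25,G4,14.5)
Step 2: Sum ranks within each group.
R_1 = 23.5 (n_1 = 4)
R_2 = 36.5 (n_2 = 5)
R_3 = 33.5 (n_3 = 3)
R_4 = 26.5 (n_4 = 3)
Step 3: H = 12/(N(N+1)) * sum(R_i^2/n_i) - 3(N+1)
     = 12/(15*16) * (23.5^2/4 + 36.5^2/5 + 33.5^2/3 + 26.5^2/3) - 3*16
     = 0.050000 * 1012.68 - 48
     = 2.633958.
Step 4: Ties present; correction factor C = 1 - 24/(15^3 - 15) = 0.992857. Corrected H = 2.633958 / 0.992857 = 2.652908.
Step 5: Under H0, H ~ chi^2(3); p-value = 0.448290.
Step 6: alpha = 0.1. fail to reject H0.

H = 2.6529, df = 3, p = 0.448290, fail to reject H0.


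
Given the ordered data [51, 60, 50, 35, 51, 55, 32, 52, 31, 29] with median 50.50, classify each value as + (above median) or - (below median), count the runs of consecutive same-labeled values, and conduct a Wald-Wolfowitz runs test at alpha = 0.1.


Step 1: Compute median = 50.50; label A = above, B = below.
Labels in order: AABBAABABB  (n_A = 5, n_B = 5)
Step 2: Count runs R = 6.
Step 3: Under H0 (random ordering), E[R] = 2*n_A*n_B/(n_A+n_B) + 1 = 2*5*5/10 + 1 = 6.0000.
        Var[R] = 2*n_A*n_B*(2*n_A*n_B - n_A - n_B) / ((n_A+n_B)^2 * (n_A+n_B-1)) = 2000/900 = 2.2222.
        SD[R] = 1.4907.
Step 4: R = E[R], so z = 0 with no continuity correction.
Step 5: Two-sided p-value via normal approximation = 2*(1 - Phi(|z|)) = 1.000000.
Step 6: alpha = 0.1. fail to reject H0.

R = 6, z = 0.0000, p = 1.000000, fail to reject H0.


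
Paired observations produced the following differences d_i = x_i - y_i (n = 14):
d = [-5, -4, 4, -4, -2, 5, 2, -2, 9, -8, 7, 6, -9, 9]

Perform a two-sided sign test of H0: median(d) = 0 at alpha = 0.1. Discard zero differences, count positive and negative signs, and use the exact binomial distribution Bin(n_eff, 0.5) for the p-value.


Step 1: Discard zero differences. Original n = 14; n_eff = number of nonzero differences = 14.
Nonzero differences (with sign): -5, -4, +4, -4, -2, +5, +2, -2, +9, -8, +7, +6, -9, +9
Step 2: Count signs: positive = 7, negative = 7.
Step 3: Under H0: P(positive) = 0.5, so the number of positives S ~ Bin(14, 0.5).
Step 4: Two-sided exact p-value = sum of Bin(14,0.5) probabilities at or below the observed probability = 1.000000.
Step 5: alpha = 0.1. fail to reject H0.

n_eff = 14, pos = 7, neg = 7, p = 1.000000, fail to reject H0.


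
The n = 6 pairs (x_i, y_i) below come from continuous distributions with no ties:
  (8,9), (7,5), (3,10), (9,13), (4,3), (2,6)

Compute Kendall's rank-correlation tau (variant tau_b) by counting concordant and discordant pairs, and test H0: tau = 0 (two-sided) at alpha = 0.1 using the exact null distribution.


Step 1: Enumerate the 15 unordered pairs (i,j) with i<j and classify each by sign(x_j-x_i) * sign(y_j-y_i).
  (1,2):dx=-1,dy=-4->C; (1,3):dx=-5,dy=+1->D; (1,4):dx=+1,dy=+4->C; (1,5):dx=-4,dy=-6->C
  (1,6):dx=-6,dy=-3->C; (2,3):dx=-4,dy=+5->D; (2,4):dx=+2,dy=+8->C; (2,5):dx=-3,dy=-2->C
  (2,6):dx=-5,dy=+1->D; (3,4):dx=+6,dy=+3->C; (3,5):dx=+1,dy=-7->D; (3,6):dx=-1,dy=-4->C
  (4,5):dx=-5,dy=-10->C; (4,6):dx=-7,dy=-7->C; (5,6):dx=-2,dy=+3->D
Step 2: C = 10, D = 5, total pairs = 15.
Step 3: tau = (C - D)/(n(n-1)/2) = (10 - 5)/15 = 0.333333.
Step 4: Exact two-sided p-value (enumerate n! = 720 permutations of y under H0): p = 0.469444.
Step 5: alpha = 0.1. fail to reject H0.

tau_b = 0.3333 (C=10, D=5), p = 0.469444, fail to reject H0.


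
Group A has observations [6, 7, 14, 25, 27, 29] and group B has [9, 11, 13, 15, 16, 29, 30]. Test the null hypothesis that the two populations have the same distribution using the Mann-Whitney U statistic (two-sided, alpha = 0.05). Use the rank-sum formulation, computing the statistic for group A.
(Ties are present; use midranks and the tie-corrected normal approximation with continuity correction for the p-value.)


Step 1: Combine and sort all 13 observations; assign midranks.
sorted (value, group): (6,X), (7,X), (9,Y), (11,Y), (13,Y), (14,X), (15,Y), (16,Y), (25,X), (27,X), (29,X), (29,Y), (30,Y)
ranks: 6->1, 7->2, 9->3, 11->4, 13->5, 14->6, 15->7, 16->8, 25->9, 27->10, 29->11.5, 29->11.5, 30->13
Step 2: Rank sum for X: R1 = 1 + 2 + 6 + 9 + 10 + 11.5 = 39.5.
Step 3: U_X = R1 - n1(n1+1)/2 = 39.5 - 6*7/2 = 39.5 - 21 = 18.5.
       U_Y = n1*n2 - U_X = 42 - 18.5 = 23.5.
Step 4: Ties are present, so use the tie-corrected normal approximation (with continuity correction) for the p-value.
Step 5: p-value = 0.774796; compare to alpha = 0.05. fail to reject H0.

U_X = 18.5, p = 0.774796, fail to reject H0 at alpha = 0.05.
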